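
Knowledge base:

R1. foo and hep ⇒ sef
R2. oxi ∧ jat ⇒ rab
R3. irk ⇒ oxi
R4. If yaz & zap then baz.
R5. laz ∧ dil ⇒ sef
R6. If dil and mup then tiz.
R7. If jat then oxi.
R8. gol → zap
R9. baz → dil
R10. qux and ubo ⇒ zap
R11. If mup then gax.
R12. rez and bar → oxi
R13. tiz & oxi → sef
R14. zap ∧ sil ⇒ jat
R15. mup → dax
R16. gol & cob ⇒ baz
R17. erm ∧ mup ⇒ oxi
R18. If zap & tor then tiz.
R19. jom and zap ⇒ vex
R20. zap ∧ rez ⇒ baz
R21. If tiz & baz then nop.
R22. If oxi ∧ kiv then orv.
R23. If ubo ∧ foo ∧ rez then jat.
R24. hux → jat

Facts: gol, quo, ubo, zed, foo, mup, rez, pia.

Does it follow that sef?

zap  (by R8: gol)
baz  (by R20: zap, rez)
jat  (by R23: ubo, foo, rez)
oxi  (by R7: jat)
dil  (by R9: baz)
tiz  (by R6: dil, mup)
sef  (by R13: tiz, oxi)

Yes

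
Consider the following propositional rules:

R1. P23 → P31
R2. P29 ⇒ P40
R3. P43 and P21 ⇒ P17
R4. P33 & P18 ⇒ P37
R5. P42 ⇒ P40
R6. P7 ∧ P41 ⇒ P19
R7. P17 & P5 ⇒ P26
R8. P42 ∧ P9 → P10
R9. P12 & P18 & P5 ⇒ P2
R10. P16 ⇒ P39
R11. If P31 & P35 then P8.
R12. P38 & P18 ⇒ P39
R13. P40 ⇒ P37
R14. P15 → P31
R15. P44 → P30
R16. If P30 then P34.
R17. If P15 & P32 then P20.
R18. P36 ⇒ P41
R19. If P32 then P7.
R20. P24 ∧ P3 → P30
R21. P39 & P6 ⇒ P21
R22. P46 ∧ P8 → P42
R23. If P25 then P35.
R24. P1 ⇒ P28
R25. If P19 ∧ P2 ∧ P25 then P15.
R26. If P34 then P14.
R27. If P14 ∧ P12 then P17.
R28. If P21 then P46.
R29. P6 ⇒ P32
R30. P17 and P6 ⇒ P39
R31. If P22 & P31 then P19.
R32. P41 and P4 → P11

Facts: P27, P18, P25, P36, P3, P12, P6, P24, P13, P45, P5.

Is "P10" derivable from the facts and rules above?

Forward chaining from the given facts derives: P2, P41, P30, P35, P32, P34, P7, P14, P17, P39, P19, P26, P21, P15, P46, P31, P20, P8, P42, P40, P37.
The only rule concluding P10 is R8, which needs P9; that is never established.

No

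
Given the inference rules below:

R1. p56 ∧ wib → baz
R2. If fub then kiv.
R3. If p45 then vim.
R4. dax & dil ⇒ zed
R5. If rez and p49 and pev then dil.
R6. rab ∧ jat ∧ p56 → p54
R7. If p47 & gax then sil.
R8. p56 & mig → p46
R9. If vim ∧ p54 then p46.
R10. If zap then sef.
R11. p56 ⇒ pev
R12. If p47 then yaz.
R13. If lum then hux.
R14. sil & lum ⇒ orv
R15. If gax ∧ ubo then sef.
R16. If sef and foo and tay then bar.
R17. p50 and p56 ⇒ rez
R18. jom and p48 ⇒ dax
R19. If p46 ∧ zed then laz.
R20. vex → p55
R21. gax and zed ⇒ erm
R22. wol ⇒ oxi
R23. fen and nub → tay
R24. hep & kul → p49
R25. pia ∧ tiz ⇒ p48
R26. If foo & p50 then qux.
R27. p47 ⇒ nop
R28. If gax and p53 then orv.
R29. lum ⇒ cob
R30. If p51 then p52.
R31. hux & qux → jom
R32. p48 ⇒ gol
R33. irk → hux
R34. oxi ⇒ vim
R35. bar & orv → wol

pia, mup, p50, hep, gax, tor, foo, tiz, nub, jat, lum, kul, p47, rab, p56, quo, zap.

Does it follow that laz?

No

Forward chaining from the given facts derives: p54, sil, sef, pev, yaz, hux, orv, rez, p49, p48, qux, nop, cob, jom, gol, dil, dax, zed, erm.
The only rule concluding laz is R19, which needs p46; that is never established.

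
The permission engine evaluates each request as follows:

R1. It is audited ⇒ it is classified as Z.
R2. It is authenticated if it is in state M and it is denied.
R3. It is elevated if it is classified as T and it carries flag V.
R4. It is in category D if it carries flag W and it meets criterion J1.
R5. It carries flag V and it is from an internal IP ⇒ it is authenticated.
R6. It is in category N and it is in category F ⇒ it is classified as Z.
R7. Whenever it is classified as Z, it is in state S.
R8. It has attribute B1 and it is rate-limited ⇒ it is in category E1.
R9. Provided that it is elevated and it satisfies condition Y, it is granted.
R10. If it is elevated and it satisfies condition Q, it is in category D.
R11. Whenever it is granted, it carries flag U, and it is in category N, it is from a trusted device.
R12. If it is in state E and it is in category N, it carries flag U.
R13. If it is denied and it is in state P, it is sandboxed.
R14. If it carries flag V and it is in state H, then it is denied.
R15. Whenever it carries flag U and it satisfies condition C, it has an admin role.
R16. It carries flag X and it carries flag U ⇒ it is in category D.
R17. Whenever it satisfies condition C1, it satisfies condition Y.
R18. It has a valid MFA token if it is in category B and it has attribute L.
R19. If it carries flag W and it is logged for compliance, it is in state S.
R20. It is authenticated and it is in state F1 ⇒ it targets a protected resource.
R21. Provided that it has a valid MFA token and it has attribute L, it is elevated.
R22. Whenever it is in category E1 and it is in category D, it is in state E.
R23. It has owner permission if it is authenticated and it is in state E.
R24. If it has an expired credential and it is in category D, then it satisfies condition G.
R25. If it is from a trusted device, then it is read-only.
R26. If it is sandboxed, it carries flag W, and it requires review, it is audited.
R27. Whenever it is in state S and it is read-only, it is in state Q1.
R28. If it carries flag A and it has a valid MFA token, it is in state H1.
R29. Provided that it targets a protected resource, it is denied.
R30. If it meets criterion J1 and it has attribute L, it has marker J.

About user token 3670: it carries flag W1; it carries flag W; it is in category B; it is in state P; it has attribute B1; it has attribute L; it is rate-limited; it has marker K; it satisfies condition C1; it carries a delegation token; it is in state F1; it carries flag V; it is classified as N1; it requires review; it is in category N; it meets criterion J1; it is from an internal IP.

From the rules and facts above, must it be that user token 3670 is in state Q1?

Yes

By R4 (it carries flag W, it meets criterion J1): it is in category D.
By R5 (it carries flag V, it is from an internal IP): it is authenticated.
By R8 (it has attribute B1, it is rate-limited): it is in category E1.
By R17 (it satisfies condition C1): it satisfies condition Y.
By R18 (it is in category B, it has attribute L): it has a valid MFA token.
By R20 (it is authenticated, it is in state F1): it targets a protected resource.
By R21 (it has a valid MFA token, it has attribute L): it is elevated.
By R22 (it is in category E1, it is in category D): it is in state E.
By R29 (it targets a protected resource): it is denied.
By R9 (it is elevated, it satisfies condition Y): it is granted.
By R12 (it is in state E, it is in category N): it carries flag U.
By R13 (it is denied, it is in state P): it is sandboxed.
By R26 (it is sandboxed, it carries flag W, it requires review): it is audited.
By R1 (it is audited): it is classified as Z.
By R7 (it is classified as Z): it is in state S.
By R11 (it is granted, it carries flag U, it is in category N): it is from a trusted device.
By R25 (it is from a trusted device): it is read-only.
By R27 (it is in state S, it is read-only): it is in state Q1.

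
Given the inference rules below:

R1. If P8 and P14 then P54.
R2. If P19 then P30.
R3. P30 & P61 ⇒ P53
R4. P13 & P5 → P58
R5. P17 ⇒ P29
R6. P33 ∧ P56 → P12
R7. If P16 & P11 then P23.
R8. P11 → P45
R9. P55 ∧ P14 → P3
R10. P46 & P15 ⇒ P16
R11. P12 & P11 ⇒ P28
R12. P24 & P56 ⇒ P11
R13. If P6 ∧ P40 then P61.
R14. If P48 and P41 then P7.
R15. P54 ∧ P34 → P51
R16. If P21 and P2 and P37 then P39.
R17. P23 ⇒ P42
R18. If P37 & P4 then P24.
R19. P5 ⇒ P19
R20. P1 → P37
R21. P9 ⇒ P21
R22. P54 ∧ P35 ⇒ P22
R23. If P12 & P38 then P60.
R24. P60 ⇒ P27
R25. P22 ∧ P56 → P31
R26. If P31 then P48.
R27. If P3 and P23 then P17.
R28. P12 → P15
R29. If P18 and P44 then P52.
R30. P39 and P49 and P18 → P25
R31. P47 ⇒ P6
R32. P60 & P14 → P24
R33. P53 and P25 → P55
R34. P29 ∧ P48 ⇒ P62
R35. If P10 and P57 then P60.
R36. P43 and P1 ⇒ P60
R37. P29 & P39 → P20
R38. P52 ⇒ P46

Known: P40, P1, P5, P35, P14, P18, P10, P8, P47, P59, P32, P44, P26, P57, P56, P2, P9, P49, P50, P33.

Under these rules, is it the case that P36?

No

Forward chaining from the given facts derives: P54, P12, P19, P37, P21, P22, P31, P48, P15, P52, P6, P60, P46, P30, P16, P61, P39, P27, P25, P24, P53, P11, P55, P23, P45, P3, P28, P42, P17, P29, P62, P20.
No rule has P36 as its conclusion, and it is not among the given facts.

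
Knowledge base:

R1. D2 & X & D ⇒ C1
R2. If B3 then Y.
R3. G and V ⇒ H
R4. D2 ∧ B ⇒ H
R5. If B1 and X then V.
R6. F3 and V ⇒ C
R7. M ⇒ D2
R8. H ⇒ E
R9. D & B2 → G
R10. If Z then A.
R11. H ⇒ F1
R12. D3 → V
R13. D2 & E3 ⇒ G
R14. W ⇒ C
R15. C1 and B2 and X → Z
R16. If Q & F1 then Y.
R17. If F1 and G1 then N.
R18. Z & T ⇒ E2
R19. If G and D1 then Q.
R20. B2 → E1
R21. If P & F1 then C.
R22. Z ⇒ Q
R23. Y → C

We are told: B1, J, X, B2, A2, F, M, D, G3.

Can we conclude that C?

V  (by R5: B1, X)
D2  (by R7: M)
G  (by R9: D, B2)
C1  (by R1: D2, X, D)
H  (by R3: G, V)
F1  (by R11: H)
Z  (by R15: C1, B2, X)
Q  (by R22: Z)
Y  (by R16: Q, F1)
C  (by R23: Y)

Yes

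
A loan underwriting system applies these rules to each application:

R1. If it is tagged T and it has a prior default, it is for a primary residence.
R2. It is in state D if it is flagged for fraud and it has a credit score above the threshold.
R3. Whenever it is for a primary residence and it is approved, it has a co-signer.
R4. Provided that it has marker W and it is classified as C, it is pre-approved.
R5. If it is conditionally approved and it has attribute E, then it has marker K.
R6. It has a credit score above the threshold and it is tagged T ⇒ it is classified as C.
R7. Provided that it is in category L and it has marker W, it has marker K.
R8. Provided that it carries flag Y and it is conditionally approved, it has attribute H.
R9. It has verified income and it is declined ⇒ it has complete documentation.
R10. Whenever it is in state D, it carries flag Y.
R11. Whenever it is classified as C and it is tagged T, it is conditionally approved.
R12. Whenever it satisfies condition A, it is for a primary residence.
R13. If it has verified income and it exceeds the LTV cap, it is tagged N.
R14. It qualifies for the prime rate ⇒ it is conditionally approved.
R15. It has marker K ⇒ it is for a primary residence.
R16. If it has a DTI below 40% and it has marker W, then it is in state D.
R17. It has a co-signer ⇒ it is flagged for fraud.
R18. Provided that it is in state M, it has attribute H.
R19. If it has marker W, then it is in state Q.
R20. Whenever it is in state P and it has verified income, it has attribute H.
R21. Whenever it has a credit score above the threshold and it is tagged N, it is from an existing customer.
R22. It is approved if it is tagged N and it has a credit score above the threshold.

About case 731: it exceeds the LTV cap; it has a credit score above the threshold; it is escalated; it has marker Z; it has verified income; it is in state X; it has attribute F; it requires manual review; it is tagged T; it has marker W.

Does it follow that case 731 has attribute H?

Forward chaining from the given facts derives: is classified as C, is conditionally approved, is tagged N, is in state Q, is from an existing customer, is approved, is pre-approved.
Rules concluding "it has attribute H": R8 needs "it carries flag Y"; R18 needs "it is in state M"; R20 needs "it is in state P" — none of these are established.

No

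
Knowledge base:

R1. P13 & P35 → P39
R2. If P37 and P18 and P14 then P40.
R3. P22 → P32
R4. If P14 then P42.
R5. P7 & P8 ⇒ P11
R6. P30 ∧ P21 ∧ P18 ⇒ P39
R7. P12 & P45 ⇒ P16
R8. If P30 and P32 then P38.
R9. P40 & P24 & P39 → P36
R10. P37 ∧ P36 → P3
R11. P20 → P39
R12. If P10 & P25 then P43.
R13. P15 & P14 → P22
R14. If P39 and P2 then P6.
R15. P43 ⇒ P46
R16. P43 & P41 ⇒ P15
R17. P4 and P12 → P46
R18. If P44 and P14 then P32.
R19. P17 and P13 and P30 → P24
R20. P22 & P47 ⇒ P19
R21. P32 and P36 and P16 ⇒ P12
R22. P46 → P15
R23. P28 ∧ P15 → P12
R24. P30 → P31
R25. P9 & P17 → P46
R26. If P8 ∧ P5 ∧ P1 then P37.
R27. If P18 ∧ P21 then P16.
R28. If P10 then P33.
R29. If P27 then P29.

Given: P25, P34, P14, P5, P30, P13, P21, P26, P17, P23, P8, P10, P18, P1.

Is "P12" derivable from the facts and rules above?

Yes

P39  (by R6: P30, P21, P18)
P43  (by R12: P10, P25)
P46  (by R15: P43)
P24  (by R19: P17, P13, P30)
P15  (by R22: P46)
P37  (by R26: P8, P5, P1)
P16  (by R27: P18, P21)
P40  (by R2: P37, P18, P14)
P36  (by R9: P40, P24, P39)
P22  (by R13: P15, P14)
P32  (by R3: P22)
P12  (by R21: P32, P36, P16)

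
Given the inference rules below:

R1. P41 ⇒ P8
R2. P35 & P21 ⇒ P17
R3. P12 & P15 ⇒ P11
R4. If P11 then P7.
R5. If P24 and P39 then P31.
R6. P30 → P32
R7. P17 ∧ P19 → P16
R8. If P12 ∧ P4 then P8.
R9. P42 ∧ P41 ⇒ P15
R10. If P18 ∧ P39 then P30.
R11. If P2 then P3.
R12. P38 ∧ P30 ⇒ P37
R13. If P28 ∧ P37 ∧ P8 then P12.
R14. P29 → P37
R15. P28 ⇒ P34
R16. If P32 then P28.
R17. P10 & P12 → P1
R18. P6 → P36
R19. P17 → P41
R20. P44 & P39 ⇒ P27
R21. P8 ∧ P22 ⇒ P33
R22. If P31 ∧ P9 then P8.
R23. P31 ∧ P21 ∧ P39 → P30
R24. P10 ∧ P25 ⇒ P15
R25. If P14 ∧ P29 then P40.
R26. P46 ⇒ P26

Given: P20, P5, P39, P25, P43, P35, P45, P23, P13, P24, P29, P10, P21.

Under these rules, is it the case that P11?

P17  (by R2: P35, P21)
P31  (by R5: P24, P39)
P37  (by R14: P29)
P41  (by R19: P17)
P30  (by R23: P31, P21, P39)
P15  (by R24: P10, P25)
P8  (by R1: P41)
P32  (by R6: P30)
P28  (by R16: P32)
P12  (by R13: P28, P37, P8)
P11  (by R3: P12, P15)

Yes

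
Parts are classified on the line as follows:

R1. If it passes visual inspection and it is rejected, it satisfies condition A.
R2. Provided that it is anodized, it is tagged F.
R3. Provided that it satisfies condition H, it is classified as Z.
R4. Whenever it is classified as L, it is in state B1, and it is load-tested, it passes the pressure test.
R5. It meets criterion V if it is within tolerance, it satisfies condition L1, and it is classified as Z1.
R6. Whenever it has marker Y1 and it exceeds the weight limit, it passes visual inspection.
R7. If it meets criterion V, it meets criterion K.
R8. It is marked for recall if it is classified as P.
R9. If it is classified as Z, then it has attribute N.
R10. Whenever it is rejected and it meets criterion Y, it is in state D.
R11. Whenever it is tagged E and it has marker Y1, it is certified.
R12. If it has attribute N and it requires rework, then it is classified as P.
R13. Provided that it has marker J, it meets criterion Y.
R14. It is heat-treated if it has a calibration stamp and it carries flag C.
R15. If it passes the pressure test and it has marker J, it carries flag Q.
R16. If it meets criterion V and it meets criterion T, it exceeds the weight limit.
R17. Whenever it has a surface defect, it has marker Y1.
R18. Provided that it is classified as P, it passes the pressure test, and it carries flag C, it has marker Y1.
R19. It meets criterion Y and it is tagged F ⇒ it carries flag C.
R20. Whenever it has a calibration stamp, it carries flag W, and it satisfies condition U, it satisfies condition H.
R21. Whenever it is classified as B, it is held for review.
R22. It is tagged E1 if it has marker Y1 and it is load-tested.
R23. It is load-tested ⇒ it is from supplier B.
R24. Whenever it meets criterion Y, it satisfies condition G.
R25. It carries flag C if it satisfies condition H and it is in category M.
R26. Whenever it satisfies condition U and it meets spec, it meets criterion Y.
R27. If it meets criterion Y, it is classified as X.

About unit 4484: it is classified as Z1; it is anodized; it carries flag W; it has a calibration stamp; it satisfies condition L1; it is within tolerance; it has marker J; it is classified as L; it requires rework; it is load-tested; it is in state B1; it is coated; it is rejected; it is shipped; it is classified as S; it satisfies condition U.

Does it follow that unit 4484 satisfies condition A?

Forward chaining from the given facts derives: is tagged F, passes the pressure test, meets criterion V, meets criterion K, meets criterion Y, carries flag Q, carries flag C, satisfies condition H, is from supplier B, satisfies condition G, is classified as X, is classified as Z, has attribute N, is in state D, is classified as P, is heat-treated, has marker Y1, is tagged E1, is marked for recall.
The only rule concluding "it satisfies condition A" is R1, which needs "it passes visual inspection"; that is never established.

No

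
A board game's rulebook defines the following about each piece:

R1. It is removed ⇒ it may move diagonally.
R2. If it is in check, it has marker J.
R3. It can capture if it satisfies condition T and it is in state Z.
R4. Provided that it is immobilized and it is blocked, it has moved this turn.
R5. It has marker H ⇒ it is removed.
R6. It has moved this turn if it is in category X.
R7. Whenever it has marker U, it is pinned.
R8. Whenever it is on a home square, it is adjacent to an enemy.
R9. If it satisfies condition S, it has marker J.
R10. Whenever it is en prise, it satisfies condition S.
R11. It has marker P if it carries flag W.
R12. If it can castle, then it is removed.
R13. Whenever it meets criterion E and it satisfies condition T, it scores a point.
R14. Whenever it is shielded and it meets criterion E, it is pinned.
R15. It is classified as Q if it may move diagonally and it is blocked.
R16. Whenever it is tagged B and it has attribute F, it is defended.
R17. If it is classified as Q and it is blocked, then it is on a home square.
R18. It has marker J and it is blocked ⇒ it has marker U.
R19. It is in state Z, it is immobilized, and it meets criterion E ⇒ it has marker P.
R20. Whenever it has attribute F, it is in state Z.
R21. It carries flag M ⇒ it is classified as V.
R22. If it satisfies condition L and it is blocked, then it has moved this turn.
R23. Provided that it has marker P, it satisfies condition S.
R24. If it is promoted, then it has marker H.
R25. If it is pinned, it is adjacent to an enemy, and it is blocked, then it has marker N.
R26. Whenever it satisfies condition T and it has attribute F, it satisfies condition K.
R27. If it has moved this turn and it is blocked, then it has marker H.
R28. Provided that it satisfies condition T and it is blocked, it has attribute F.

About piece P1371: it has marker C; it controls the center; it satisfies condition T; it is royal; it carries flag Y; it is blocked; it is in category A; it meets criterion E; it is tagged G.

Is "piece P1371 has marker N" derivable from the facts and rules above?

Forward chaining from the given facts derives: scores a point, has attribute F, is in state Z, satisfies condition K, can capture.
The only rule concluding "it has marker N" is R25, which needs "it is pinned"; that is never established.

No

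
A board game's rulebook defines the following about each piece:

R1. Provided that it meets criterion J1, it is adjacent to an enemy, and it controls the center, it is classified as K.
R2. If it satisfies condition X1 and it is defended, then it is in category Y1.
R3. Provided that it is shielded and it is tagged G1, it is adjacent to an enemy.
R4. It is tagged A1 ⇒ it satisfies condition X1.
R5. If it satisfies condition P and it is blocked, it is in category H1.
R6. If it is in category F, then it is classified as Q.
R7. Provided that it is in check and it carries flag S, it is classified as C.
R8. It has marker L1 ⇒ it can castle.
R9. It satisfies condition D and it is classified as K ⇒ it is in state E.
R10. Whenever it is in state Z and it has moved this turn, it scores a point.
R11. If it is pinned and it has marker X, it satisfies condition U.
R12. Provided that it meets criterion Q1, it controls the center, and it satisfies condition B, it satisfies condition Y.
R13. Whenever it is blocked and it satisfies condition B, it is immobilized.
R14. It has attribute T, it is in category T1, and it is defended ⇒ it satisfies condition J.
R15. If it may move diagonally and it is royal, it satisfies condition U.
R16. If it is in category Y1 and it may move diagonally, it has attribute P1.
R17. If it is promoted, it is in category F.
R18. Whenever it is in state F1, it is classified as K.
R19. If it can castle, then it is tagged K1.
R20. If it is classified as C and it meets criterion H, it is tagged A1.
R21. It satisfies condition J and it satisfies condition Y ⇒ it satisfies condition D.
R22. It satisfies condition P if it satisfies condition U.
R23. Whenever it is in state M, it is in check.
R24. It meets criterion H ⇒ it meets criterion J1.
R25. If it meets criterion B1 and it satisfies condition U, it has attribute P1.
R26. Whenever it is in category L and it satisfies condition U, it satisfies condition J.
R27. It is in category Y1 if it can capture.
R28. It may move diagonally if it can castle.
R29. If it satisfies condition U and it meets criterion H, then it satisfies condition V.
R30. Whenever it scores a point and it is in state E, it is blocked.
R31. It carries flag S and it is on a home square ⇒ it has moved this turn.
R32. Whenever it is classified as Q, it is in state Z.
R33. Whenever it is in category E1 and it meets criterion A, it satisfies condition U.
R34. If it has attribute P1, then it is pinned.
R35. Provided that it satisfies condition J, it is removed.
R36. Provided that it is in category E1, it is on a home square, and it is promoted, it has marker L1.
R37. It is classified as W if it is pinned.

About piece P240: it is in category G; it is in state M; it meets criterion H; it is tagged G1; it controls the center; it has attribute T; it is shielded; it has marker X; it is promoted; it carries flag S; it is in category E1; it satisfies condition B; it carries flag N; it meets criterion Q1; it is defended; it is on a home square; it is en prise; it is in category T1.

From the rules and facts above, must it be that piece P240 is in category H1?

Yes

By R3 (it is shielded, it is tagged G1): it is adjacent to an enemy.
By R12 (it meets criterion Q1, it controls the center, it satisfies condition B): it satisfies condition Y.
By R14 (it has attribute T, it is in category T1, it is defended): it satisfies condition J.
By R17 (it is promoted): it is in category F.
By R21 (it satisfies condition J, it satisfies condition Y): it satisfies condition D.
By R23 (it is in state M): it is in check.
By R24 (it meets criterion H): it meets criterion J1.
By R31 (it carries flag S, it is on a home square): it has moved this turn.
By R36 (it is in category E1, it is on a home square, it is promoted): it has marker L1.
By R1 (it meets criterion J1, it is adjacent to an enemy, it controls the center): it is classified as K.
By R6 (it is in category F): it is classified as Q.
By R7 (it is in check, it carries flag S): it is classified as C.
By R8 (it has marker L1): it can castle.
By R9 (it satisfies condition D, it is classified as K): it is in state E.
By R20 (it is classified as C, it meets criterion H): it is tagged A1.
By R28 (it can castle): it may move diagonally.
By R32 (it is classified as Q): it is in state Z.
By R4 (it is tagged A1): it satisfies condition X1.
By R10 (it is in state Z, it has moved this turn): it scores a point.
By R30 (it scores a point, it is in state E): it is blocked.
By R2 (it satisfies condition X1, it is defended): it is in category Y1.
By R16 (it is in category Y1, it may move diagonally): it has attribute P1.
By R34 (it has attribute P1): it is pinned.
By R11 (it is pinned, it has marker X): it satisfies condition U.
By R22 (it satisfies condition U): it satisfies condition P.
By R5 (it satisfies condition P, it is blocked): it is in category H1.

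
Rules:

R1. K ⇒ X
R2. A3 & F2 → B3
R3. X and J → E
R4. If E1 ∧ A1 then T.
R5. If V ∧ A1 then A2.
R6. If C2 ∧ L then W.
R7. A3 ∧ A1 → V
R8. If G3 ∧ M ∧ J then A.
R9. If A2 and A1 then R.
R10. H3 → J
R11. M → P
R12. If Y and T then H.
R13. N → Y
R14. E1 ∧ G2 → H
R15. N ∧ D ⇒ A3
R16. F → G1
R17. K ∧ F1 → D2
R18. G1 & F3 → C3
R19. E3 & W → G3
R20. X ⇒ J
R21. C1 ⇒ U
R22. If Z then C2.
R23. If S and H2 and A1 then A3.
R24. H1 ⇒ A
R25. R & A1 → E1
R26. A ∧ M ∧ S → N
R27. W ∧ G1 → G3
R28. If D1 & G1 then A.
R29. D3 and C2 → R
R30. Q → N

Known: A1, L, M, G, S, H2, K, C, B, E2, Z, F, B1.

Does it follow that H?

X  (by R1: K)
G1  (by R16: F)
J  (by R20: X)
C2  (by R22: Z)
A3  (by R23: S, H2, A1)
W  (by R6: C2, L)
V  (by R7: A3, A1)
G3  (by R27: W, G1)
A2  (by R5: V, A1)
A  (by R8: G3, M, J)
R  (by R9: A2, A1)
E1  (by R25: R, A1)
N  (by R26: A, M, S)
T  (by R4: E1, A1)
Y  (by R13: N)
H  (by R12: Y, T)

Yes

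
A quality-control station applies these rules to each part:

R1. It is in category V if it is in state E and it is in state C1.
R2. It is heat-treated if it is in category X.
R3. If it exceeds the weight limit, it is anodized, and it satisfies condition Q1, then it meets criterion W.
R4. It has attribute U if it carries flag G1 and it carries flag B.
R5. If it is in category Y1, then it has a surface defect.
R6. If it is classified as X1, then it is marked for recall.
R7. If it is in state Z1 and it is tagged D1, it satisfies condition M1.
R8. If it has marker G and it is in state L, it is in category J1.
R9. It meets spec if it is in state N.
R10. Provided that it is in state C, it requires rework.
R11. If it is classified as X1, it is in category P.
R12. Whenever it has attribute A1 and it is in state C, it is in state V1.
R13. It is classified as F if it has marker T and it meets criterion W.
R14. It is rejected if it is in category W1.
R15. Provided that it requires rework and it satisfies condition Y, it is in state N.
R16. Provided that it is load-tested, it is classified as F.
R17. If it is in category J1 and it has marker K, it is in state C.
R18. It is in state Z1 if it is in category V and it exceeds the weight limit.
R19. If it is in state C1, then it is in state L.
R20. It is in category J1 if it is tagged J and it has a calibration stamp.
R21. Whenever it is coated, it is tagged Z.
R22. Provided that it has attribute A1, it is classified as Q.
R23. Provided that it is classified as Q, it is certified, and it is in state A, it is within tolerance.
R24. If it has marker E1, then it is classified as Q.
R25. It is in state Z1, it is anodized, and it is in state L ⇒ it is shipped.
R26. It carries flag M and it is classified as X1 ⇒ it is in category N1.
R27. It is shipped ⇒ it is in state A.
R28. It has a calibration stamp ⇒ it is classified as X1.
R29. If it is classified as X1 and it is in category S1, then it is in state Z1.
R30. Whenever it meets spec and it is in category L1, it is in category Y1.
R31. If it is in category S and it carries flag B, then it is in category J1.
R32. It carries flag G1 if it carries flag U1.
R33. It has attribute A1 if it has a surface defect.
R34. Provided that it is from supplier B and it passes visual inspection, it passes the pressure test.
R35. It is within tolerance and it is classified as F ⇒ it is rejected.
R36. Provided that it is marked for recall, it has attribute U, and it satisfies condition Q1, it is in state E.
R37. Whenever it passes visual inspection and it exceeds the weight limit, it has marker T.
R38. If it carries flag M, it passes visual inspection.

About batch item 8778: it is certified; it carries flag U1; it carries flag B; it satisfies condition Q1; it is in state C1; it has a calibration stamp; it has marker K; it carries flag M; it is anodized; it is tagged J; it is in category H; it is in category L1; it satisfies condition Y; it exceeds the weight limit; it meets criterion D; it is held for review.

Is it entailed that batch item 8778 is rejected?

Yes

By R3 (it exceeds the weight limit, it is anodized, it satisfies condition Q1): it meets criterion W.
By R19 (it is in state C1): it is in state L.
By R20 (it is tagged J, it has a calibration stamp): it is in category J1.
By R28 (it has a calibration stamp): it is classified as X1.
By R32 (it carries flag U1): it carries flag G1.
By R38 (it carries flag M): it passes visual inspection.
By R4 (it carries flag G1, it carries flag B): it has attribute U.
By R6 (it is classified as X1): it is marked for recall.
By R17 (it is in category J1, it has marker K): it is in state C.
By R36 (it is marked for recall, it has attribute U, it satisfies condition Q1): it is in state E.
By R37 (it passes visual inspection, it exceeds the weight limit): it has marker T.
By R1 (it is in state E, it is in state C1): it is in category V.
By R10 (it is in state C): it requires rework.
By R13 (it has marker T, it meets criterion W): it is classified as F.
By R15 (it requires rework, it satisfies condition Y): it is in state N.
By R18 (it is in category V, it exceeds the weight limit): it is in state Z1.
By R25 (it is in state Z1, it is anodized, it is in state L): it is shipped.
By R27 (it is shipped): it is in state A.
By R9 (it is in state N): it meets spec.
By R30 (it meets spec, it is in category L1): it is in category Y1.
By R5 (it is in category Y1): it has a surface defect.
By R33 (it has a surface defect): it has attribute A1.
By R22 (it has attribute A1): it is classified as Q.
By R23 (it is classified as Q, it is certified, it is in state A): it is within tolerance.
By R35 (it is within tolerance, it is classified as F): it is rejected.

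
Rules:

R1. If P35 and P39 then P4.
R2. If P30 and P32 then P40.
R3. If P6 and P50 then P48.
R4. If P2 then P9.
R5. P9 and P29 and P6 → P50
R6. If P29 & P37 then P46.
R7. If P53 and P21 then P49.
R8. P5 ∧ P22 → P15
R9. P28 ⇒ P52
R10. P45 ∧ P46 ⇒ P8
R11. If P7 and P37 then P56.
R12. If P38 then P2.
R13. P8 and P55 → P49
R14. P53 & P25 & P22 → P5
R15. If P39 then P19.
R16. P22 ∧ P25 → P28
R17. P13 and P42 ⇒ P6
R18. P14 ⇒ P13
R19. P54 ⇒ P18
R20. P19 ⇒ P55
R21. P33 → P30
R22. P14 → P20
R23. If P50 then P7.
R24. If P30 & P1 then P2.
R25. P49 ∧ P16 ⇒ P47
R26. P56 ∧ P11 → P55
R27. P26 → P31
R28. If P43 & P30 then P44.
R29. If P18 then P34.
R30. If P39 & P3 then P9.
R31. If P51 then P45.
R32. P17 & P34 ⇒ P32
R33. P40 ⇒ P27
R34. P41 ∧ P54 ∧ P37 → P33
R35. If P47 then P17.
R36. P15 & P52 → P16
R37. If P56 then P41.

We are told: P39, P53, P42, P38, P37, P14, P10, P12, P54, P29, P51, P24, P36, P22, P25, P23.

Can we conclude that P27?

P46  (by R6: P29, P37)
P2  (by R12: P38)
P5  (by R14: P53, P25, P22)
P19  (by R15: P39)
P28  (by R16: P22, P25)
P13  (by R18: P14)
P18  (by R19: P54)
P55  (by R20: P19)
P34  (by R29: P18)
P45  (by R31: P51)
P9  (by R4: P2)
P15  (by R8: P5, P22)
P52  (by R9: P28)
P8  (by R10: P45, P46)
P49  (by R13: P8, P55)
P6  (by R17: P13, P42)
P16  (by R36: P15, P52)
P50  (by R5: P9, P29, P6)
P7  (by R23: P50)
P47  (by R25: P49, P16)
P17  (by R35: P47)
P56  (by R11: P7, P37)
P32  (by R32: P17, P34)
P41  (by R37: P56)
P33  (by R34: P41, P54, P37)
P30  (by R21: P33)
P40  (by R2: P30, P32)
P27  (by R33: P40)

Yes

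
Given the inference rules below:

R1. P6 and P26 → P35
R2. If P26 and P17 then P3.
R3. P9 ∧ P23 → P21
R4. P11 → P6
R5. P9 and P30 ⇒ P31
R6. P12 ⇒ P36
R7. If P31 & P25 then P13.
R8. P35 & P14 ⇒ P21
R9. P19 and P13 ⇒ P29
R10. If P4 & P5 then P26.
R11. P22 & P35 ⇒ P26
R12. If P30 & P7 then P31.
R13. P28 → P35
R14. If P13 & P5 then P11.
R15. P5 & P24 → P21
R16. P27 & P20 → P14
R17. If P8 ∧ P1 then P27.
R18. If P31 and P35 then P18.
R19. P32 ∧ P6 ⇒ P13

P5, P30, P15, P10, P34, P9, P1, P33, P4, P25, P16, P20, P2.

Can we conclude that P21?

No

Forward chaining from the given facts derives: P31, P13, P26, P11, P6, P35, P18.
Rules concluding P21: R3 needs P23; R8 needs P14; R15 needs P24 — none of these are established.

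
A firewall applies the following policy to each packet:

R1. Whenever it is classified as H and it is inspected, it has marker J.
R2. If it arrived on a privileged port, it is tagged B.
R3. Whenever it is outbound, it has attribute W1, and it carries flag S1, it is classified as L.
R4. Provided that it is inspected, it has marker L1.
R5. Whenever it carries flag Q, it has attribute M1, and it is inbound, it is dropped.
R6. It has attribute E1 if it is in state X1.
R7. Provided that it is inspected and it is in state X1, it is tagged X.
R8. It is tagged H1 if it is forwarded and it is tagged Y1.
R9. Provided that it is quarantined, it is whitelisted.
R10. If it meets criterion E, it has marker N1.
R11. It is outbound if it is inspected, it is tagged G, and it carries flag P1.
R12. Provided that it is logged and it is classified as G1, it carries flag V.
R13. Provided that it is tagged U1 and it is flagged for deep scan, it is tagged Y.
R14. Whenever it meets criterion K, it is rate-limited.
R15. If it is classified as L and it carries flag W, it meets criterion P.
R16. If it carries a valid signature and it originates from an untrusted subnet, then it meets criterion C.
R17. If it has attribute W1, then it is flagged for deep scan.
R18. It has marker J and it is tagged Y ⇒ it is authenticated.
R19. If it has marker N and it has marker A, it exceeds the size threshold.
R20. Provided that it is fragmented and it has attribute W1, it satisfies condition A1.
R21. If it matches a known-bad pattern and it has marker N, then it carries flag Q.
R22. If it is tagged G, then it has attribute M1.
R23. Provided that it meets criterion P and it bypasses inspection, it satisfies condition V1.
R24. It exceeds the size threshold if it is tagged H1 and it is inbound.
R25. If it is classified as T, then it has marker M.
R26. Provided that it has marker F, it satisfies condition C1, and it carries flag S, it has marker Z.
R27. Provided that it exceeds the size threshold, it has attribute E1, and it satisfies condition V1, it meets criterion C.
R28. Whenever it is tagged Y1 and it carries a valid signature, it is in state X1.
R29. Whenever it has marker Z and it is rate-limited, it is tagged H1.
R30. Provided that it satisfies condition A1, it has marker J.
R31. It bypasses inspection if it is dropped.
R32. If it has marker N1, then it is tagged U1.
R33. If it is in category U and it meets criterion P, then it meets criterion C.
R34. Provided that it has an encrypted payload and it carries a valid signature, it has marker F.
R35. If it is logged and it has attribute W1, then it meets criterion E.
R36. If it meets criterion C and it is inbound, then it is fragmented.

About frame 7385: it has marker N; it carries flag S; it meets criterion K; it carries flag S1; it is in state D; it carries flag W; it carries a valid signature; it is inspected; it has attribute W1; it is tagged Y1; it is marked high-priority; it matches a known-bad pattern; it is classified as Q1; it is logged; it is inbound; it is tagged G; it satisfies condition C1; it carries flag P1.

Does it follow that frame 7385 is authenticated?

Forward chaining from the given facts derives: has marker L1, is outbound, is rate-limited, is flagged for deep scan, carries flag Q, has attribute M1, is in state X1, meets criterion E, is classified as L, is dropped, has attribute E1, is tagged X, has marker N1, meets criterion P, bypasses inspection, is tagged U1, is tagged Y, satisfies condition V1.
The only rule concluding "it is authenticated" is R18, which needs "it has marker J"; that is never established.

No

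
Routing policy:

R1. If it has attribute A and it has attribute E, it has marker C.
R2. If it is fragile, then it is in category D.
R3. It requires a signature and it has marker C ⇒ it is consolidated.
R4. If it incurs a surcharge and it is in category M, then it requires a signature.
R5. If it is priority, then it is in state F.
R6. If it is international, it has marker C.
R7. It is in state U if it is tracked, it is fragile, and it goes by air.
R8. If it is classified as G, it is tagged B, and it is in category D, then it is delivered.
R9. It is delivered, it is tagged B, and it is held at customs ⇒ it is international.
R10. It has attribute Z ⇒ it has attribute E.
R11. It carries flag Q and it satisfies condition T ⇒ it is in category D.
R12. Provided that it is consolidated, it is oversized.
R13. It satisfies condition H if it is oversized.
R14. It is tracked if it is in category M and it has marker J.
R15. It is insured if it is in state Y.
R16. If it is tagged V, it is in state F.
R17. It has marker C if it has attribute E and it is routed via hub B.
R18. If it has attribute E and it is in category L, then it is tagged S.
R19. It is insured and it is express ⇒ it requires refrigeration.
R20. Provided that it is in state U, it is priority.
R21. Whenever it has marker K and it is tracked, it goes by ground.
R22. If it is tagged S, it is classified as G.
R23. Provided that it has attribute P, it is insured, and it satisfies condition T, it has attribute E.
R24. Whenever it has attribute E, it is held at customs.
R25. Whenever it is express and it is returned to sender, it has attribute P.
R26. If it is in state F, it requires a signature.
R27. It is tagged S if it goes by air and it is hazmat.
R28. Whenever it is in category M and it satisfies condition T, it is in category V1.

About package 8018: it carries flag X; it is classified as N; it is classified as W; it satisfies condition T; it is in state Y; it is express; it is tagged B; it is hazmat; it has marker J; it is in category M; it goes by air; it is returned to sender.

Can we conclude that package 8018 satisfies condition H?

No

Forward chaining from the given facts derives: is tracked, is insured, requires refrigeration, has attribute P, is tagged S, is in category V1, is classified as G, has attribute E, is held at customs.
The only rule concluding "it satisfies condition H" is R13, which needs "it is oversized"; that is never established.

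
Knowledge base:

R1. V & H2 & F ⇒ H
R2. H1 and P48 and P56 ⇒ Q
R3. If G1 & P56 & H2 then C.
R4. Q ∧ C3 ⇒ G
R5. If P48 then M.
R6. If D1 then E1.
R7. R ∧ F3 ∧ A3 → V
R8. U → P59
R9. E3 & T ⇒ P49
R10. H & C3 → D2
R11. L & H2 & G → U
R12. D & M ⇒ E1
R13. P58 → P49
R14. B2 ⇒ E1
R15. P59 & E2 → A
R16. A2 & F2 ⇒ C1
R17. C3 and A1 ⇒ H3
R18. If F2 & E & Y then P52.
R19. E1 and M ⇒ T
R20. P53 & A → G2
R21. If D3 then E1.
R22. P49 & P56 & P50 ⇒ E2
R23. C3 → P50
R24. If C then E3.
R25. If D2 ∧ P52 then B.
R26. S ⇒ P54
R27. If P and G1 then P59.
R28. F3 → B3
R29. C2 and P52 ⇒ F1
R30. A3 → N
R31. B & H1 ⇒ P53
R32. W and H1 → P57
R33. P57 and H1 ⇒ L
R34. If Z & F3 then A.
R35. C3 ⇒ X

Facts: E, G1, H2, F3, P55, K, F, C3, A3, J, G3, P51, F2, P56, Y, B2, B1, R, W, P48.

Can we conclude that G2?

Forward chaining from the given facts derives: C, M, V, E1, P52, T, P50, E3, B3, N, X, H, P49, D2, E2, B.
The only rule concluding G2 is R20, which needs P53; that is never established.

No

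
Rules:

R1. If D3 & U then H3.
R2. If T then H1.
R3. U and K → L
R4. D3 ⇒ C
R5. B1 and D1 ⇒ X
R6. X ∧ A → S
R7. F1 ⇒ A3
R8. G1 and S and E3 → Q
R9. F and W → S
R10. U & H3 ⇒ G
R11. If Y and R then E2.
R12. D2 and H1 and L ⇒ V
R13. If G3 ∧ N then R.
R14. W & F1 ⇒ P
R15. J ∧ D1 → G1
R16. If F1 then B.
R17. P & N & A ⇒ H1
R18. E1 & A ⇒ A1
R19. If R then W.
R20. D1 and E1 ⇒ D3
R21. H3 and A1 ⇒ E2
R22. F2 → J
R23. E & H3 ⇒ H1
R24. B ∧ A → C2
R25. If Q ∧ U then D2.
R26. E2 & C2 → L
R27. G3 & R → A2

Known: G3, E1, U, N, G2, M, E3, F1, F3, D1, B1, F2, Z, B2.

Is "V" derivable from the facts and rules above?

No

Forward chaining from the given facts derives: X, A3, R, B, W, D3, J, A2, H3, C, G, P, G1.
The only rule concluding V is R12, which needs D2; that is never established.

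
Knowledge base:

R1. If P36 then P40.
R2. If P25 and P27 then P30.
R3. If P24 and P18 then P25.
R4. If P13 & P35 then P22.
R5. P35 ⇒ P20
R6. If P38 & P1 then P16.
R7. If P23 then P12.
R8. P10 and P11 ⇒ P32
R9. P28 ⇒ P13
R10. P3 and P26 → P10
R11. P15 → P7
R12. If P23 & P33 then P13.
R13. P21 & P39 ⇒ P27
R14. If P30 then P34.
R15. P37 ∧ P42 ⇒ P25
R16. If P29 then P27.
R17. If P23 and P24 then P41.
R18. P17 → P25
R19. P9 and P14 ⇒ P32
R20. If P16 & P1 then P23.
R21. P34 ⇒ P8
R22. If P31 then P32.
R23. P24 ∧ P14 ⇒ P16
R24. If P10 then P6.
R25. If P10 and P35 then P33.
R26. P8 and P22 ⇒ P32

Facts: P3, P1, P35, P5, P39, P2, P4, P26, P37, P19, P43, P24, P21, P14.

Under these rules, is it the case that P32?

Forward chaining from the given facts derives: P20, P10, P27, P16, P6, P33, P23, P12, P13, P41, P22.
Rules concluding P32: R8 needs P11; R19 needs P9; R22 needs P31; R26 needs P8 — none of these are established.

No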